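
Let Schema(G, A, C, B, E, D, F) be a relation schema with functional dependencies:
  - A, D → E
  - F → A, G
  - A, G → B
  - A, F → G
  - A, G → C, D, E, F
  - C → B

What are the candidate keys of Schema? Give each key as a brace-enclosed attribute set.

Closure of {F} is {A, B, C, D, E, F, G}, the whole schema; {F} is a candidate key.
Closure of {A, G} is {A, B, C, D, E, F, G}, the whole schema; {A, G} is a candidate key.
These are minimal and exhaustive — every other superkey contains one of them.

{A, G}, {F}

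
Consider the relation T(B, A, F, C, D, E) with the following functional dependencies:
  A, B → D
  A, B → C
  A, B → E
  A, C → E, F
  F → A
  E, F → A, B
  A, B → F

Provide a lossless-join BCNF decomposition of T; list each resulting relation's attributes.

Candidate keys of the original relation: {A, B}, {A, C}, {B, F}, {C, F}, {E, F}.
In {A, B, C, D, E, F}, {F} is not a superkey ({F}⁺ restricted to this set is {A, F}), so split on F → A into {A, F} and {B, C, D, E, F}.
{A, F} has no BCNF violation.
{B, C, D, E, F} has no BCNF violation.

{A, F}; {B, C, D, E, F}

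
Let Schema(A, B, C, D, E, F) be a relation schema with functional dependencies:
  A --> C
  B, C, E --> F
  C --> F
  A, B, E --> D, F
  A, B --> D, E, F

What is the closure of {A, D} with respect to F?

Start with {A, D}.
A --> C applies; add {C} → now {A, C, D}.
C --> F applies; add {F} → now {A, C, D, F}.
No further FD applies.

{A, C, D, F}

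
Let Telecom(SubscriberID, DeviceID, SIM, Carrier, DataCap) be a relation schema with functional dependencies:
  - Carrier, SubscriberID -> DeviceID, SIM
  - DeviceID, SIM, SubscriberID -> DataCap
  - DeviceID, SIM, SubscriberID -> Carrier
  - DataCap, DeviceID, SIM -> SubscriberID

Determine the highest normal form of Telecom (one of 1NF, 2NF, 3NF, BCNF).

BCNF

Candidate keys: {Carrier, SubscriberID}, {DataCap, DeviceID, SIM}, {DeviceID, SIM, SubscriberID}. Prime attributes: {Carrier, DataCap, DeviceID, SIM, SubscriberID}.
Every FD has a superkey on the left, so the relation is in BCNF.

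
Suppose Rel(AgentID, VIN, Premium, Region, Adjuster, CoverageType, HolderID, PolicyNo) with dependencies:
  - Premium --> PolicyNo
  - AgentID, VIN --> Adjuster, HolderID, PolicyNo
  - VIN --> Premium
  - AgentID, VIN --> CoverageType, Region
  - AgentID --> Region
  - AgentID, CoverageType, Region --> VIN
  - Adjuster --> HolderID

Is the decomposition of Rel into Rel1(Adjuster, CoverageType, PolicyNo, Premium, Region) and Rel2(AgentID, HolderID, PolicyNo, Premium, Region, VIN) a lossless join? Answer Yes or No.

No

Common attributes: {PolicyNo, Premium, Region}; their closure is {PolicyNo, Premium, Region}.
Rel1 ⊄ {PolicyNo, Premium, Region} and Rel2 ⊄ {PolicyNo, Premium, Region}, so the split is lossy.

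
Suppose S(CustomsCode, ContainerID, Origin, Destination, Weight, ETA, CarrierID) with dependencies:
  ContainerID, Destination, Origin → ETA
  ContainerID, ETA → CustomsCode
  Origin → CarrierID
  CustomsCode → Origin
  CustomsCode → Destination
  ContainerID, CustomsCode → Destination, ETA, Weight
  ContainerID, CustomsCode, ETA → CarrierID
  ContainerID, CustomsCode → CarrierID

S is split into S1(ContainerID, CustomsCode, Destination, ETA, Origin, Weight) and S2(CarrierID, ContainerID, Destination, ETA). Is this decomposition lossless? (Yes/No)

Yes

The shared attributes are {ContainerID, Destination, ETA} and {ContainerID, Destination, ETA}⁺ = {CarrierID, ContainerID, CustomsCode, Destination, ETA, Origin, Weight}.
S1 is contained in that closure, so S1 ∩ S2 → S1 holds and the join is lossless.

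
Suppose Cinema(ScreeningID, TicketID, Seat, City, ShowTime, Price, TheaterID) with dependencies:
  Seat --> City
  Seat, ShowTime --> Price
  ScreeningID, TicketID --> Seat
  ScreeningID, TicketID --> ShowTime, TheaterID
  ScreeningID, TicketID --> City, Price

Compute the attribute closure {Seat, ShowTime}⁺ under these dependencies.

Start with {Seat, ShowTime}.
Seat --> City applies; add {City} → now {City, Seat, ShowTime}.
Seat, ShowTime --> Price applies; add {Price} → now {City, Price, Seat, ShowTime}.
No further FD applies.

{City, Price, Seat, ShowTime}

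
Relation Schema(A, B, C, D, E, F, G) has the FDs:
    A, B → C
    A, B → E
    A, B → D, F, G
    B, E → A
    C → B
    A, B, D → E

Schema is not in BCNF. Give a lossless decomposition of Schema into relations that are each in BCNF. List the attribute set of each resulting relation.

Candidate keys of the original relation: {A, B}, {A, C}, {B, E}, {C, E}.
Within {A, B, C, D, E, F, G}: {C}⁺ ∩ {A, B, C, D, E, F, G} = {B, C}, not the whole set, so C → B violates BCNF; decompose into {B, C} and {A, C, D, E, F, G}.
{B, C}: every determinant is a superkey — BCNF.
{A, C, D, E, F, G}: every determinant is a superkey — BCNF.

{A, C, D, E, F, G}; {B, C}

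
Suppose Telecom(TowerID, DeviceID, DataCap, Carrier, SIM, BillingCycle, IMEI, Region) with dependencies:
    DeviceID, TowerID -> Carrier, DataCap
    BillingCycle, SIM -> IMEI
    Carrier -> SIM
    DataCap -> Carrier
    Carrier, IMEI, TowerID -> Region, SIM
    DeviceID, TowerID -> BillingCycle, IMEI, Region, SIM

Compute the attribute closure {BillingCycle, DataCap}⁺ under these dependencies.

{BillingCycle, Carrier, DataCap, IMEI, SIM}

Start with {BillingCycle, DataCap}.
DataCap -> Carrier applies; add {Carrier} → now {BillingCycle, Carrier, DataCap}.
Carrier -> SIM applies; add {SIM} → now {BillingCycle, Carrier, DataCap, SIM}.
BillingCycle, SIM -> IMEI applies; add {IMEI} → now {BillingCycle, Carrier, DataCap, IMEI, SIM}.
No further FD applies.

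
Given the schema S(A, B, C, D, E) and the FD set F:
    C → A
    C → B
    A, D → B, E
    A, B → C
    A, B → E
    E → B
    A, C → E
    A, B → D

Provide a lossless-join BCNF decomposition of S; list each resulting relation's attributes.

Candidate keys of the original relation: {A, B}, {A, D}, {A, E}, {C}.
{A, B, C, D, E}: {E} determines {B, E} here but is not a superkey — split on E → B, giving {B, E} and {A, C, D, E}.
{B, E}: every determinant is a superkey — BCNF.
{A, C, D, E}: every determinant is a superkey — BCNF.

{A, C, D, E}; {B, E}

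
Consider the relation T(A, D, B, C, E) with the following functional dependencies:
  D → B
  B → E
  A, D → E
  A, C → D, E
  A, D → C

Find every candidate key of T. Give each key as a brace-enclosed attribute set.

{A, C}, {A, D}

Attributes never on any right-hand side: {A} — every candidate key must contain it.
{A, C} is a candidate key since {A, C}⁺ = {A, B, C, D, E} covers every attribute.
{A, D} is a candidate key since {A, D}⁺ = {A, B, C, D, E} covers every attribute.
These are minimal and exhaustive — every other superkey contains one of them.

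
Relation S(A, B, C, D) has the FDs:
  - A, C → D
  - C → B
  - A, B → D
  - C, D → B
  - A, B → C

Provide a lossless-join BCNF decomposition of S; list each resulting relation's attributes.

Candidate keys of the original relation: {A, B}, {A, C}.
Within {A, B, C, D}: {C}⁺ ∩ {A, B, C, D} = {B, C}, not the whole set, so C → B violates BCNF; decompose into {B, C} and {A, C, D}.
{B, C}: every determinant is a superkey — BCNF.
{A, C, D}: every determinant is a superkey — BCNF.

{A, C, D}; {B, C}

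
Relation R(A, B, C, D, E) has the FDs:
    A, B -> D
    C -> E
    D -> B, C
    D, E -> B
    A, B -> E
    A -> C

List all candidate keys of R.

Attributes never on any right-hand side: {A} — every candidate key must contain it.
Closure of {A, B} is {A, B, C, D, E}, the whole schema; {A, B} is a candidate key.
Closure of {A, D} is {A, B, C, D, E}, the whole schema; {A, D} is a candidate key.
These are minimal and exhaustive — every other superkey contains one of them.

{A, B}, {A, D}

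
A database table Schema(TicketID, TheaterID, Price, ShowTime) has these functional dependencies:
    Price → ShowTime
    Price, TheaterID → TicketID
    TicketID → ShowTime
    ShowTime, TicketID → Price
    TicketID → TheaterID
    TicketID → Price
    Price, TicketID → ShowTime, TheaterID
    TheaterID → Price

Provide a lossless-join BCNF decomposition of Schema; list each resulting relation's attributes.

Candidate keys of the original relation: {TheaterID}, {TicketID}.
In {Price, ShowTime, TheaterID, TicketID}, {Price} is not a superkey ({Price}⁺ restricted to this set is {Price, ShowTime}), so split on Price → ShowTime into {Price, ShowTime} and {Price, TheaterID, TicketID}.
{Price, ShowTime} is in BCNF.
{Price, TheaterID, TicketID} is in BCNF.

{Price, ShowTime}; {Price, TheaterID, TicketID}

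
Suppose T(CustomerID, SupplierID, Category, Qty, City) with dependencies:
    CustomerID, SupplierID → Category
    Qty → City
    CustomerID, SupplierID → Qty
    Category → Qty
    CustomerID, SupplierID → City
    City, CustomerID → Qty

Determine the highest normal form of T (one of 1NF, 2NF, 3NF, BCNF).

2NF

Candidate key: {CustomerID, SupplierID}. Prime attributes: {CustomerID, SupplierID}.
Qty → City: {Qty}⁺ = {City, Qty}, which is not all of the attributes, so the left side is not a superkey — BCNF is violated.
Qty → City determines the non-prime attribute {City} from a non-superkey — 3NF is violated.
No proper subset of a key has a non-prime attribute in its closure, so there is no partial dependency; 2NF holds.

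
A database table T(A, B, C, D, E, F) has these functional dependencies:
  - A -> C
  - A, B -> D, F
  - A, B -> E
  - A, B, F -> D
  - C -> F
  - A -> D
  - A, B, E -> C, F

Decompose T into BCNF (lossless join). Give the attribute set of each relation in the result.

Candidate key of the original relation: {A, B}.
Within {A, B, C, D, E, F}: {A}⁺ ∩ {A, B, C, D, E, F} = {A, C, D, F}, not the whole set, so A -> C, D, F violates BCNF; decompose into {A, C, D, F} and {A, B, E}.
Within {A, C, D, F}: {C}⁺ ∩ {A, C, D, F} = {C, F}, not the whole set, so C -> F violates BCNF; decompose into {C, F} and {A, C, D}.
{C, F} is in BCNF.
{A, C, D} is in BCNF.
{A, B, E} is in BCNF.

{A, B, E}; {A, C, D}; {C, F}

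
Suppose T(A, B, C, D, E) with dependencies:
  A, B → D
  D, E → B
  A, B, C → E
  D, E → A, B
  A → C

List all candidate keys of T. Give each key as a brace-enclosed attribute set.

{A, B}, {D, E}

{A, B}⁺ = {A, B, C, D, E} — all of the relation — so {A, B} is a candidate key.
{D, E}⁺ = {A, B, C, D, E} — all of the relation — so {D, E} is a candidate key.
No proper subset of any of these is a key, and no other minimal superkey exists.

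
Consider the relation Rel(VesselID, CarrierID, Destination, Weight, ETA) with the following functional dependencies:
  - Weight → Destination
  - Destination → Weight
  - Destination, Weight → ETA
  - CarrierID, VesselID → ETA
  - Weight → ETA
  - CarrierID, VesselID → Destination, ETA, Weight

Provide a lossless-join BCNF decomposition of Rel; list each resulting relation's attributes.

Candidate key of the original relation: {CarrierID, VesselID}.
{CarrierID, Destination, ETA, VesselID, Weight}: {Weight} determines {Destination, ETA, Weight} here but is not a superkey — split on Weight → Destination, ETA, giving {Destination, ETA, Weight} and {CarrierID, VesselID, Weight}.
{Destination, ETA, Weight} is in BCNF.
{CarrierID, VesselID, Weight} is in BCNF.

{CarrierID, VesselID, Weight}; {Destination, ETA, Weight}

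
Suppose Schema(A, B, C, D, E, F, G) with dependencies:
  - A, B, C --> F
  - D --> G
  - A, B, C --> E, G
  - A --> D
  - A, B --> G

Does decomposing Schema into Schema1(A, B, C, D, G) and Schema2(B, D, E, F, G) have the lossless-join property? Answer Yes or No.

No

Schema1 ∩ Schema2 = {B, D, G}; its closure under F is {B, D, G}.
Neither Schema1 nor Schema2 is contained in that closure, so the decomposition is lossy.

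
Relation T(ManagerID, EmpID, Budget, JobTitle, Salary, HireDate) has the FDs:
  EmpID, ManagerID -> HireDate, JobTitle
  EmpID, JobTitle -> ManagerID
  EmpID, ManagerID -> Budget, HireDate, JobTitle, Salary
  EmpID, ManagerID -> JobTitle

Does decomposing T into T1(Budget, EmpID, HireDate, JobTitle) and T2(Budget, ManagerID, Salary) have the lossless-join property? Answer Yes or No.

The shared attributes are {Budget} and {Budget}⁺ = {Budget}.
Neither T1 nor T2 is contained in that closure, so the decomposition is lossy.

No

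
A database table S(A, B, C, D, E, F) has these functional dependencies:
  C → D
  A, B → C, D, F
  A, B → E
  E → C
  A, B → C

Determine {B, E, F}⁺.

{B, C, D, E, F}

Start with {B, E, F}.
E → C applies; add {C} → now {B, C, E, F}.
C → D applies; add {D} → now {B, C, D, E, F}.
No further FD applies.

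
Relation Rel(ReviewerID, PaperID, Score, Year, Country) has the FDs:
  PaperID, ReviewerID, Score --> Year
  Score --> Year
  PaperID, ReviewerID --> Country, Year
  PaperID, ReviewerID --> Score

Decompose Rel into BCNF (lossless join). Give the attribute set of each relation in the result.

{Country, PaperID, ReviewerID, Score}; {Score, Year}

Candidate key of the original relation: {PaperID, ReviewerID}.
{Country, PaperID, ReviewerID, Score, Year}: {Score} determines {Score, Year} here but is not a superkey — split on Score --> Year, giving {Score, Year} and {Country, PaperID, ReviewerID, Score}.
{Score, Year} has no BCNF violation.
{Country, PaperID, ReviewerID, Score} has no BCNF violation.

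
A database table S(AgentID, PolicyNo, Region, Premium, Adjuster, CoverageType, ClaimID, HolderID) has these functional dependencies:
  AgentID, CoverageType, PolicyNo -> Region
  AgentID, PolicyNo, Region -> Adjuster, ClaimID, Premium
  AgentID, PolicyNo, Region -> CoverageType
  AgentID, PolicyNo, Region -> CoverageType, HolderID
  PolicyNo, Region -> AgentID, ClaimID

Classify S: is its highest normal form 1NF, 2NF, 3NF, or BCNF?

Candidate keys: {AgentID, CoverageType, PolicyNo}, {PolicyNo, Region}. Prime attributes: {AgentID, CoverageType, PolicyNo, Region}.
Every FD has a superkey on the left, so the relation is in BCNF.

BCNF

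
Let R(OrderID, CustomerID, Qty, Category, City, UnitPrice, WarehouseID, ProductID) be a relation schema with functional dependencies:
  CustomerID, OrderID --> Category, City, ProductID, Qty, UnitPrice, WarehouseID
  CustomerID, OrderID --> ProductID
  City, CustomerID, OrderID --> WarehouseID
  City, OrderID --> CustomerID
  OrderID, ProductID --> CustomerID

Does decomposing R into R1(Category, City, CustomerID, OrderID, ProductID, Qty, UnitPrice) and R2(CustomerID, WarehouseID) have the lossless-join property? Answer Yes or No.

No

The shared attributes are {CustomerID} and {CustomerID}⁺ = {CustomerID}.
R1 ⊄ {CustomerID} and R2 ⊄ {CustomerID}, so the split is lossy.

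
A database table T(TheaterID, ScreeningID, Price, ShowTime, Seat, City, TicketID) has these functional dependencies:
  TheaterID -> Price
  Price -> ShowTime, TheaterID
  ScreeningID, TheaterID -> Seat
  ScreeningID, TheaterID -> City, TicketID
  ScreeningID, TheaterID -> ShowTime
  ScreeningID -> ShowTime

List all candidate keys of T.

{Price, ScreeningID}, {ScreeningID, TheaterID}

No FD produces {ScreeningID}, so it must be in every candidate key.
{Price, ScreeningID}⁺ = {City, Price, ScreeningID, Seat, ShowTime, TheaterID, TicketID} — all of the relation — so {Price, ScreeningID} is a candidate key.
{ScreeningID, TheaterID}⁺ = {City, Price, ScreeningID, Seat, ShowTime, TheaterID, TicketID} — all of the relation — so {ScreeningID, TheaterID} is a candidate key.
Any other superkey properly contains one of these, so there are no further candidate keys.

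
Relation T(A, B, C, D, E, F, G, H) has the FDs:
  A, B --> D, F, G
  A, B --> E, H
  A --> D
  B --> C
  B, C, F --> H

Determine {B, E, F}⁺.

{B, C, E, F, H}

Start with {B, E, F}.
B --> C applies; add {C} → now {B, C, E, F}.
B, C, F --> H applies; add {H} → now {B, C, E, F, H}.
No further FD applies.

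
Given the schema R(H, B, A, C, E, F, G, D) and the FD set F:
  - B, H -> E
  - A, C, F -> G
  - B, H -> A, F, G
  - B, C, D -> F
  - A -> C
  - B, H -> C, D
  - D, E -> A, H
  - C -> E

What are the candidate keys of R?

{B} never appears on the right of any FD, so every key must include it.
{B, H}⁺ = {A, B, C, D, E, F, G, H}, which is every attribute, so {B, H} is a candidate key.
{A, B, D}⁺ = {A, B, C, D, E, F, G, H}, which is every attribute, so {A, B, D} is a candidate key.
{B, C, D}⁺ = {A, B, C, D, E, F, G, H}, which is every attribute, so {B, C, D} is a candidate key.
{B, D, E}⁺ = {A, B, C, D, E, F, G, H}, which is every attribute, so {B, D, E} is a candidate key.
No proper subset of any of these is a key, and no other minimal superkey exists.

{A, B, D}, {B, C, D}, {B, D, E}, {B, H}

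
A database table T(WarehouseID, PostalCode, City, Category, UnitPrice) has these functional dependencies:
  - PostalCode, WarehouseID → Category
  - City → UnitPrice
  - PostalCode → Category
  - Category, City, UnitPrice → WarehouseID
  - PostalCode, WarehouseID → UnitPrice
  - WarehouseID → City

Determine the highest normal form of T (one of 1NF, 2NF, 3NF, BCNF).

Candidate keys: {City, PostalCode}, {PostalCode, WarehouseID}. Prime attributes: {City, PostalCode, WarehouseID}.
City → UnitPrice breaks BCNF: {City}⁺ = {City, UnitPrice}, so {City} is not a superkey.
City → UnitPrice has non-prime {UnitPrice} on the right and a non-superkey on the left, so 3NF fails.
{City} is a proper subset of the key {City, PostalCode}, and {City}⁺ contains the non-prime attribute {UnitPrice} — a partial dependency, so 2NF is violated.

1NF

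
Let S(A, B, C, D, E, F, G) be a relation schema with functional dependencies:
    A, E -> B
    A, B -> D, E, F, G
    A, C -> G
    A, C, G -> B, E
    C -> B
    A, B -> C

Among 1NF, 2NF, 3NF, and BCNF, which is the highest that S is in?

Candidate keys: {A, B}, {A, C}, {A, E}. Prime attributes: {A, B, C, E}.
C -> B breaks BCNF: {C}⁺ = {B, C}, so {C} is not a superkey.
But every attribute on its right side ({B}) is prime, and the same holds for every other non-superkey FD, so 3NF still holds.

3NF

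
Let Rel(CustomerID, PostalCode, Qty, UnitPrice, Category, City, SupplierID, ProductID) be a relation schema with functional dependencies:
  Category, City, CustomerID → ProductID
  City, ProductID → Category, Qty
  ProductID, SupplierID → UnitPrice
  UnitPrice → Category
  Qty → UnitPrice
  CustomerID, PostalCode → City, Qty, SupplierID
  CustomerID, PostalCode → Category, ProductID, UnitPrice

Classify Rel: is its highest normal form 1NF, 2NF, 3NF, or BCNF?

Candidate key: {CustomerID, PostalCode}. Prime attributes: {CustomerID, PostalCode}.
For Category, City, CustomerID → ProductID we have {Category, City, CustomerID}⁺ = {Category, City, CustomerID, ProductID, Qty, UnitPrice}; {Category, City, CustomerID} is not a superkey, so BCNF fails.
Category, City, CustomerID → ProductID determines the non-prime attribute {ProductID} from a non-superkey — 3NF is violated.
No non-prime attribute depends on a proper subset of any candidate key, so 2NF holds.

2NF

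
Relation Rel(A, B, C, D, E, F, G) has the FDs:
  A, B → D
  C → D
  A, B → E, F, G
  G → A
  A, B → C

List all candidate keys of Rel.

{B} never appears on the right of any FD, so every key must include it.
Closure of {A, B} is {A, B, C, D, E, F, G}, the whole schema; {A, B} is a candidate key.
Closure of {B, G} is {A, B, C, D, E, F, G}, the whole schema; {B, G} is a candidate key.
These are minimal and exhaustive — every other superkey contains one of them.

{A, B}, {B, G}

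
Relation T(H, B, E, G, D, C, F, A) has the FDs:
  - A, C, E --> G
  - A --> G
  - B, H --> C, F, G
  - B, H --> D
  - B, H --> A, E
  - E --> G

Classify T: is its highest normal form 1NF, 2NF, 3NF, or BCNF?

2NF

Candidate key: {B, H}. Prime attributes: {B, H}.
For A, C, E --> G we have {A, C, E}⁺ = {A, C, E, G}; {A, C, E} is not a superkey, so BCNF fails.
A, C, E --> G has non-prime {G} on the right and a non-superkey on the left, so 3NF fails.
No proper subset of a key has a non-prime attribute in its closure, so there is no partial dependency; 2NF holds.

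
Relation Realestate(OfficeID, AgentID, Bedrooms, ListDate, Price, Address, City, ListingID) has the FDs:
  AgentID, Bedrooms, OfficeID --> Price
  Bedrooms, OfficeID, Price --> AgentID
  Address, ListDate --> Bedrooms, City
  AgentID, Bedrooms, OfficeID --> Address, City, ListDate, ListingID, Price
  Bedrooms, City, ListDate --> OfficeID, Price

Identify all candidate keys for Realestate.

{Address, ListDate}⁺ = {Address, AgentID, Bedrooms, City, ListDate, ListingID, OfficeID, Price}, which is every attribute, so {Address, ListDate} is a candidate key.
{AgentID, Bedrooms, OfficeID}⁺ = {Address, AgentID, Bedrooms, City, ListDate, ListingID, OfficeID, Price}, which is every attribute, so {AgentID, Bedrooms, OfficeID} is a candidate key.
{Bedrooms, City, ListDate}⁺ = {Address, AgentID, Bedrooms, City, ListDate, ListingID, OfficeID, Price}, which is every attribute, so {Bedrooms, City, ListDate} is a candidate key.
{Bedrooms, OfficeID, Price}⁺ = {Address, AgentID, Bedrooms, City, ListDate, ListingID, OfficeID, Price}, which is every attribute, so {Bedrooms, OfficeID, Price} is a candidate key.
Any other superkey properly contains one of these, so there are no further candidate keys.

{Address, ListDate}, {AgentID, Bedrooms, OfficeID}, {Bedrooms, City, ListDate}, {Bedrooms, OfficeID, Price}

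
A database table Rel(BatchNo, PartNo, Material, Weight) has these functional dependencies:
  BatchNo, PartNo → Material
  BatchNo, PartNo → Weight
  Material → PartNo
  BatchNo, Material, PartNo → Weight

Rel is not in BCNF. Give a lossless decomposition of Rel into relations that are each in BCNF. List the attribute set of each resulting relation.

{BatchNo, Material, Weight}; {Material, PartNo}

Candidate keys of the original relation: {BatchNo, Material}, {BatchNo, PartNo}.
In {BatchNo, Material, PartNo, Weight}, {Material} is not a superkey ({Material}⁺ restricted to this set is {Material, PartNo}), so split on Material → PartNo into {Material, PartNo} and {BatchNo, Material, Weight}.
{Material, PartNo} has no BCNF violation.
{BatchNo, Material, Weight} has no BCNF violation.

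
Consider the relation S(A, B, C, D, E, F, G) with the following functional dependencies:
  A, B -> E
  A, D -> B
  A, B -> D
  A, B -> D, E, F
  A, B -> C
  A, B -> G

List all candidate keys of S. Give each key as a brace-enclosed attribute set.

{A, B}, {A, D}

Attributes never on any right-hand side: {A} — every candidate key must contain it.
Closure of {A, B} is {A, B, C, D, E, F, G}, the whole schema; {A, B} is a candidate key.
Closure of {A, D} is {A, B, C, D, E, F, G}, the whole schema; {A, D} is a candidate key.
These are minimal and exhaustive — every other superkey contains one of them.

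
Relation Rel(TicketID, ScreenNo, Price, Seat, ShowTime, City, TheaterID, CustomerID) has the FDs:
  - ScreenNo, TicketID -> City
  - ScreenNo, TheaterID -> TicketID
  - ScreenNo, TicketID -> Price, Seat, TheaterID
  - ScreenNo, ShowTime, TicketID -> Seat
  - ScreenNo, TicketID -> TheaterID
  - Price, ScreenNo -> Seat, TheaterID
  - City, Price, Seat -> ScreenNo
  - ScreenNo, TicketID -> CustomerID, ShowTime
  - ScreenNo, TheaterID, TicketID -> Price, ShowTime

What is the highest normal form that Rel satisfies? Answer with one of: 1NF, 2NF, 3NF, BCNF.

Candidate keys: {City, Price, Seat}, {Price, ScreenNo}, {ScreenNo, TheaterID}, {ScreenNo, TicketID}. Prime attributes: {City, Price, ScreenNo, Seat, TheaterID, TicketID}.
Each dependency's left side is a superkey — BCNF holds.

BCNF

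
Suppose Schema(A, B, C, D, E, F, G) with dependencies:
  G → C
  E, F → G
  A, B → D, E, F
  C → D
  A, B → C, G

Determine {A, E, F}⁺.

{A, C, D, E, F, G}

Start with {A, E, F}.
E, F → G applies; add {G} → now {A, E, F, G}.
G → C applies; add {C} → now {A, C, E, F, G}.
C → D applies; add {D} → now {A, C, D, E, F, G}.
No further FD applies.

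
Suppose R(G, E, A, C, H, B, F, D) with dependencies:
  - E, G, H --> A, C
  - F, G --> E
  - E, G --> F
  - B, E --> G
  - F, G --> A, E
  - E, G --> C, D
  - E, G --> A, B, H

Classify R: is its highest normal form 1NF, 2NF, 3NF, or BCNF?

Candidate keys: {B, E}, {E, G}, {F, G}. Prime attributes: {B, E, F, G}.
Every FD has a superkey on the left, so the relation is in BCNF.

BCNF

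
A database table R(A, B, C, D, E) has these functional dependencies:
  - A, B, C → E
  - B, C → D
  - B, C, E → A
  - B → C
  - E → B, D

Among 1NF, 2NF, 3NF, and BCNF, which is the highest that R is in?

Candidate keys: {A, B}, {E}. Prime attributes: {A, B, E}.
B, C → D breaks BCNF: {B, C}⁺ = {B, C, D}, so {B, C} is not a superkey.
B, C → D determines the non-prime attribute {D} from a non-superkey — 3NF is violated.
The proper key subset {B} of {A, B} determines non-prime {C, D}, so the relation is not even in 2NF.

1NF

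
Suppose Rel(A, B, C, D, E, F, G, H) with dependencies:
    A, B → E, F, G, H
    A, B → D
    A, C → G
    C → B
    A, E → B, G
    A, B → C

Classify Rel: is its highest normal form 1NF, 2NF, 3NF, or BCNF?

Candidate keys: {A, B}, {A, C}, {A, E}. Prime attributes: {A, B, C, E}.
C → B breaks BCNF: {C}⁺ = {B, C}, so {C} is not a superkey.
But every attribute on its right side ({B}) is prime, and the same holds for every other non-superkey FD, so 3NF still holds.

3NF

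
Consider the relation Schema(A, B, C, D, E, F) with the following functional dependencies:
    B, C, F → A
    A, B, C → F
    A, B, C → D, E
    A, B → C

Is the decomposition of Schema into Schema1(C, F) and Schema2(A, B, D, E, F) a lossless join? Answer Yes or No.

The shared attributes are {F} and {F}⁺ = {F}.
The closure covers neither Schema1 nor Schema2 entirely; the join is not lossless.

No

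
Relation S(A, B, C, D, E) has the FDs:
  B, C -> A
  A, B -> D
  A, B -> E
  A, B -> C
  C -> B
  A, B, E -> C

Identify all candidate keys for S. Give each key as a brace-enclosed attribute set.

Closure of {C} is {A, B, C, D, E}, the whole schema; {C} is a candidate key.
Closure of {A, B} is {A, B, C, D, E}, the whole schema; {A, B} is a candidate key.
Any other superkey properly contains one of these, so there are no further candidate keys.

{A, B}, {C}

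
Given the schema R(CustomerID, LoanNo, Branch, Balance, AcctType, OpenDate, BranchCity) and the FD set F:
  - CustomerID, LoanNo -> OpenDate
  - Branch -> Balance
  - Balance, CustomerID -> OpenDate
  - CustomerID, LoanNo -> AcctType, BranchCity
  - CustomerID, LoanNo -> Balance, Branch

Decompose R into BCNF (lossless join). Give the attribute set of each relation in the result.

{AcctType, Branch, BranchCity, CustomerID, LoanNo}; {Balance, Branch}; {Branch, CustomerID, OpenDate}

Candidate key of the original relation: {CustomerID, LoanNo}.
In {AcctType, Balance, Branch, BranchCity, CustomerID, LoanNo, OpenDate}, {Branch} is not a superkey ({Branch}⁺ restricted to this set is {Balance, Branch}), so split on Branch -> Balance into {Balance, Branch} and {AcctType, Branch, BranchCity, CustomerID, LoanNo, OpenDate}.
{Balance, Branch}: every determinant is a superkey — BCNF.
In {AcctType, Branch, BranchCity, CustomerID, LoanNo, OpenDate}, {Branch, CustomerID} is not a superkey ({Branch, CustomerID}⁺ restricted to this set is {Branch, CustomerID, OpenDate}), so split on Branch, CustomerID -> OpenDate into {Branch, CustomerID, OpenDate} and {AcctType, Branch, BranchCity, CustomerID, LoanNo}.
{Branch, CustomerID, OpenDate}: every determinant is a superkey — BCNF.
{AcctType, Branch, BranchCity, CustomerID, LoanNo}: every determinant is a superkey — BCNF.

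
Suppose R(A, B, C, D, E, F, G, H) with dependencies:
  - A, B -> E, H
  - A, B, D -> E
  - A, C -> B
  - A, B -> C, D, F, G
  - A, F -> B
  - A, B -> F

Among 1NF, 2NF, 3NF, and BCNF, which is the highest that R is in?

Candidate keys: {A, B}, {A, C}, {A, F}. Prime attributes: {A, B, C, F}.
Each dependency's left side is a superkey — BCNF holds.

BCNF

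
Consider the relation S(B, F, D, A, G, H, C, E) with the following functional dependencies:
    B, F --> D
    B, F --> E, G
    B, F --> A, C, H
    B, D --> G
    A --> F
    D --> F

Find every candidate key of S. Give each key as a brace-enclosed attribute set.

{A, B}, {B, D}, {B, F}

Attributes never on any right-hand side: {B} — every candidate key must contain it.
{A, B} is a candidate key since {A, B}⁺ = {A, B, C, D, E, F, G, H} covers every attribute.
{B, D} is a candidate key since {B, D}⁺ = {A, B, C, D, E, F, G, H} covers every attribute.
{B, F} is a candidate key since {B, F}⁺ = {A, B, C, D, E, F, G, H} covers every attribute.
No proper subset of any of these is a key, and no other minimal superkey exists.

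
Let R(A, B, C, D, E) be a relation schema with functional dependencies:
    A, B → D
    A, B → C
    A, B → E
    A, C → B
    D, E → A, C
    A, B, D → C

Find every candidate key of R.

{A, B}, {A, C}, {D, E}

{A, B} is a candidate key since {A, B}⁺ = {A, B, C, D, E} covers every attribute.
{A, C} is a candidate key since {A, C}⁺ = {A, B, C, D, E} covers every attribute.
{D, E} is a candidate key since {D, E}⁺ = {A, B, C, D, E} covers every attribute.
Any other superkey properly contains one of these, so there are no further candidate keys.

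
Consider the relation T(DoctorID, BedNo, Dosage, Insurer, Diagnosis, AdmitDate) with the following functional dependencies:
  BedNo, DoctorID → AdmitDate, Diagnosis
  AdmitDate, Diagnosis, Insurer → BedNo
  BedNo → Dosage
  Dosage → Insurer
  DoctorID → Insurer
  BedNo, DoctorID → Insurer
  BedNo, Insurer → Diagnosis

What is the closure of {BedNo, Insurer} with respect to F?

{BedNo, Diagnosis, Dosage, Insurer}

Start with {BedNo, Insurer}.
BedNo → Dosage applies; add {Dosage} → now {BedNo, Dosage, Insurer}.
BedNo, Insurer → Diagnosis applies; add {Diagnosis} → now {BedNo, Diagnosis, Dosage, Insurer}.
No further FD applies.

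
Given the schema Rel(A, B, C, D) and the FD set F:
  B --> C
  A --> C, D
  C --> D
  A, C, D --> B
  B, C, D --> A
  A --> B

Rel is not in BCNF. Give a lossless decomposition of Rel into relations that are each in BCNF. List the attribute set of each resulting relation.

{A, B, C}; {C, D}

Candidate keys of the original relation: {A}, {B}.
In {A, B, C, D}, {C} is not a superkey ({C}⁺ restricted to this set is {C, D}), so split on C --> D into {C, D} and {A, B, C}.
{C, D} has no BCNF violation.
{A, B, C} has no BCNF violation.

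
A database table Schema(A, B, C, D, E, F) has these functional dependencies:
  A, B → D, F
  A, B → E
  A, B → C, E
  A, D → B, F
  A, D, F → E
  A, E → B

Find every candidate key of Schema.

{A, B}, {A, D}, {A, E}

No FD produces {A}, so it must be in every candidate key.
{A, B}⁺ = {A, B, C, D, E, F}, which is every attribute, so {A, B} is a candidate key.
{A, D}⁺ = {A, B, C, D, E, F}, which is every attribute, so {A, D} is a candidate key.
{A, E}⁺ = {A, B, C, D, E, F}, which is every attribute, so {A, E} is a candidate key.
Any other superkey properly contains one of these, so there are no further candidate keys.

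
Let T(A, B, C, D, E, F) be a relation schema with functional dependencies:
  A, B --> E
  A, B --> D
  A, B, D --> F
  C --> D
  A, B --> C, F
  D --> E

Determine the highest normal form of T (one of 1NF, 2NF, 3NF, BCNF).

Candidate key: {A, B}. Prime attributes: {A, B}.
C --> D breaks BCNF: {C}⁺ = {C, D, E}, so {C} is not a superkey.
C --> D determines the non-prime attribute {D} from a non-superkey — 3NF is violated.
Checking every proper subset of each key, none determines a non-prime attribute — 2NF is satisfied.

2NF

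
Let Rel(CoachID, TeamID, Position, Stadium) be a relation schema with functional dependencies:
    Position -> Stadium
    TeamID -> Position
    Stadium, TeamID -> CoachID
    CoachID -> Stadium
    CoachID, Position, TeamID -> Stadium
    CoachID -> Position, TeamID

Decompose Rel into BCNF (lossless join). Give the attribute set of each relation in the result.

Candidate keys of the original relation: {CoachID}, {TeamID}.
In {CoachID, Position, Stadium, TeamID}, {Position} is not a superkey ({Position}⁺ restricted to this set is {Position, Stadium}), so split on Position -> Stadium into {Position, Stadium} and {CoachID, Position, TeamID}.
{Position, Stadium} is in BCNF.
{CoachID, Position, TeamID} is in BCNF.

{CoachID, Position, TeamID}; {Position, Stadium}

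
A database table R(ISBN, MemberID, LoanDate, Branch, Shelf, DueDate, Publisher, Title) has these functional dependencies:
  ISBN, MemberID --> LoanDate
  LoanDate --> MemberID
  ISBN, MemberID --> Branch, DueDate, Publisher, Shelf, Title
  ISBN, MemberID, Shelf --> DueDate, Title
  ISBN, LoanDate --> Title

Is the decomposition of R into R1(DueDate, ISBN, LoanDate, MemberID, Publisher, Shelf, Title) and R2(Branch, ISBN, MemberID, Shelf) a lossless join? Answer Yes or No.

R1 ∩ R2 = {ISBN, MemberID, Shelf}; its closure under F is {Branch, DueDate, ISBN, LoanDate, MemberID, Publisher, Shelf, Title}.
This includes all of R1, so the common attributes are a superkey of R1 — the join is lossless.

Yes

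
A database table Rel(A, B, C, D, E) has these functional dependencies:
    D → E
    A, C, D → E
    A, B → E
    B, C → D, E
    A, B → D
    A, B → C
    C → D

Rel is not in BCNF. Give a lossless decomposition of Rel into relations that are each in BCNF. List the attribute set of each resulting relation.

{A, B, C}; {C, D}; {D, E}

Candidate key of the original relation: {A, B}.
Within {A, B, C, D, E}: {D}⁺ ∩ {A, B, C, D, E} = {D, E}, not the whole set, so D → E violates BCNF; decompose into {D, E} and {A, B, C, D}.
{D, E} is in BCNF.
Within {A, B, C, D}: {B, C}⁺ ∩ {A, B, C, D} = {B, C, D}, not the whole set, so B, C → D violates BCNF; decompose into {B, C, D} and {A, B, C}.
Within {B, C, D}: {C}⁺ ∩ {B, C, D} = {C, D}, not the whole set, so C → D violates BCNF; decompose into {C, D} and {B, C}.
{C, D} is in BCNF.
{B, C} is in BCNF.
{A, B, C} is in BCNF.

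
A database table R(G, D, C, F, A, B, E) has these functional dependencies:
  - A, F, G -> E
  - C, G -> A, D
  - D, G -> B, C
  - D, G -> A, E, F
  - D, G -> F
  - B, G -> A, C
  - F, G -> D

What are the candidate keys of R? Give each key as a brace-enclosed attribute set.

{B, G}, {C, G}, {D, G}, {F, G}

{G} never appears on the right of any FD, so every key must include it.
{B, G}⁺ = {A, B, C, D, E, F, G} — all of the relation — so {B, G} is a candidate key.
{C, G}⁺ = {A, B, C, D, E, F, G} — all of the relation — so {C, G} is a candidate key.
{D, G}⁺ = {A, B, C, D, E, F, G} — all of the relation — so {D, G} is a candidate key.
{F, G}⁺ = {A, B, C, D, E, F, G} — all of the relation — so {F, G} is a candidate key.
No proper subset of any of these is a key, and no other minimal superkey exists.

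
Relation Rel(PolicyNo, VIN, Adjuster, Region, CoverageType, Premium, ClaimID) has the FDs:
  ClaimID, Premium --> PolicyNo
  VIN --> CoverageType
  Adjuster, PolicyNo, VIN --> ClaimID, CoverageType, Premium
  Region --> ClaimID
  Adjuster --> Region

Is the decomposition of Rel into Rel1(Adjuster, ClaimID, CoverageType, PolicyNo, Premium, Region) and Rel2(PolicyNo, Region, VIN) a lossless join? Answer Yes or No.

No

Rel1 ∩ Rel2 = {PolicyNo, Region}; its closure under F is {ClaimID, PolicyNo, Region}.
The closure covers neither Rel1 nor Rel2 entirely; the join is not lossless.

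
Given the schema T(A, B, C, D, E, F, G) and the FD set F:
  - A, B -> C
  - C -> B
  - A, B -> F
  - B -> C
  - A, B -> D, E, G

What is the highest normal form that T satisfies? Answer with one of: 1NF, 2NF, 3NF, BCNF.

Candidate keys: {A, B}, {A, C}. Prime attributes: {A, B, C}.
C -> B breaks BCNF: {C}⁺ = {B, C}, so {C} is not a superkey.
Its right-hand attributes {B} are all prime, as are those of every other non-superkey FD — the relation is in 3NF.

3NF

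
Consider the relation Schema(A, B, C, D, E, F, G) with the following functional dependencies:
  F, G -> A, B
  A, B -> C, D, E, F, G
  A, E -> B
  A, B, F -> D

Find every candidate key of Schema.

{A, B}, {A, E}, {F, G}

{A, B} is a candidate key since {A, B}⁺ = {A, B, C, D, E, F, G} covers every attribute.
{A, E} is a candidate key since {A, E}⁺ = {A, B, C, D, E, F, G} covers every attribute.
{F, G} is a candidate key since {F, G}⁺ = {A, B, C, D, E, F, G} covers every attribute.
Any other superkey properly contains one of these, so there are no further candidate keys.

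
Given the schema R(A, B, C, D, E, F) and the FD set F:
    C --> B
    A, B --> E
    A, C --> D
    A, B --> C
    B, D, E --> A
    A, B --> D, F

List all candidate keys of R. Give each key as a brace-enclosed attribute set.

{A, B}, {A, C}, {B, D, E}, {C, D, E}

{A, B}⁺ = {A, B, C, D, E, F} — all of the relation — so {A, B} is a candidate key.
{A, C}⁺ = {A, B, C, D, E, F} — all of the relation — so {A, C} is a candidate key.
{B, D, E}⁺ = {A, B, C, D, E, F} — all of the relation — so {B, D, E} is a candidate key.
{C, D, E}⁺ = {A, B, C, D, E, F} — all of the relation — so {C, D, E} is a candidate key.
These are minimal and exhaustive — every other superkey contains one of them.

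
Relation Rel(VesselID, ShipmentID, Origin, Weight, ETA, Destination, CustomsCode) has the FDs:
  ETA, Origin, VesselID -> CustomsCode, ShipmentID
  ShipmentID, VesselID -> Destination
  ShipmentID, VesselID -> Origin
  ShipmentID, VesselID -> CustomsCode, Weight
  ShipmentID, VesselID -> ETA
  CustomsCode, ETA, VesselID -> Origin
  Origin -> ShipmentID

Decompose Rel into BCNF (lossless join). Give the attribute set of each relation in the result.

{CustomsCode, Destination, ETA, Origin, VesselID, Weight}; {Origin, ShipmentID}

Candidate keys of the original relation: {CustomsCode, ETA, VesselID}, {Origin, VesselID}, {ShipmentID, VesselID}.
{CustomsCode, Destination, ETA, Origin, ShipmentID, VesselID, Weight}: {Origin} determines {Origin, ShipmentID} here but is not a superkey — split on Origin -> ShipmentID, giving {Origin, ShipmentID} and {CustomsCode, Destination, ETA, Origin, VesselID, Weight}.
{Origin, ShipmentID} has no BCNF violation.
{CustomsCode, Destination, ETA, Origin, VesselID, Weight} has no BCNF violation.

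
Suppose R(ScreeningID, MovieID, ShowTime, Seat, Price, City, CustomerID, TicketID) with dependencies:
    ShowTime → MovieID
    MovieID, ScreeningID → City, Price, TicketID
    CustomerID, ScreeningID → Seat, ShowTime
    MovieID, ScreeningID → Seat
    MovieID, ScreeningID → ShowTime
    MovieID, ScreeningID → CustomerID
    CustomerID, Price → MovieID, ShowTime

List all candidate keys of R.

{CustomerID, ScreeningID}, {MovieID, ScreeningID}, {ScreeningID, ShowTime}

No FD produces {ScreeningID}, so it must be in every candidate key.
{CustomerID, ScreeningID}⁺ = {City, CustomerID, MovieID, Price, ScreeningID, Seat, ShowTime, TicketID}, which is every attribute, so {CustomerID, ScreeningID} is a candidate key.
{MovieID, ScreeningID}⁺ = {City, CustomerID, MovieID, Price, ScreeningID, Seat, ShowTime, TicketID}, which is every attribute, so {MovieID, ScreeningID} is a candidate key.
{ScreeningID, ShowTime}⁺ = {City, CustomerID, MovieID, Price, ScreeningID, Seat, ShowTime, TicketID}, which is every attribute, so {ScreeningID, ShowTime} is a candidate key.
Any other superkey properly contains one of these, so there are no further candidate keys.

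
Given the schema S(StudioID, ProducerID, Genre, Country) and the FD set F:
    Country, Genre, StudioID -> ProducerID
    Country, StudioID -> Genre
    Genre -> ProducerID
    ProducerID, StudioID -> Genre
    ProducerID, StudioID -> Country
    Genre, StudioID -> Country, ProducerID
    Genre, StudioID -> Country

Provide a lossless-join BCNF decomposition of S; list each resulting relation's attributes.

Candidate keys of the original relation: {Country, StudioID}, {Genre, StudioID}, {ProducerID, StudioID}.
In {Country, Genre, ProducerID, StudioID}, {Genre} is not a superkey ({Genre}⁺ restricted to this set is {Genre, ProducerID}), so split on Genre -> ProducerID into {Genre, ProducerID} and {Country, Genre, StudioID}.
{Genre, ProducerID} has no BCNF violation.
{Country, Genre, StudioID} has no BCNF violation.

{Country, Genre, StudioID}; {Genre, ProducerID}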